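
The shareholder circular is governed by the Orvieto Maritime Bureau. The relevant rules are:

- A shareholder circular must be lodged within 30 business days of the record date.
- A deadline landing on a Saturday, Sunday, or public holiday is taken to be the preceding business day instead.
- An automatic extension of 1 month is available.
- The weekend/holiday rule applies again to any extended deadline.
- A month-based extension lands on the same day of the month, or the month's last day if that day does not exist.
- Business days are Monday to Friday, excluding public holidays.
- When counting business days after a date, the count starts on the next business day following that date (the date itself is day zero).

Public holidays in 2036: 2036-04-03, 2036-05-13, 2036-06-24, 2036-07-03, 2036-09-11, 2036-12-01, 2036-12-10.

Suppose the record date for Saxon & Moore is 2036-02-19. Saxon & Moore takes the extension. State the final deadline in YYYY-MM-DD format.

2036-05-01

Starting the day after 2036-02-19 and counting 30 business days lands on 2036-04-01.
2036-04-01 is a Tuesday and not a listed holiday, so it stands.
The 1 month extension carries 2036-04-01 to 2036-05-01.
2036-05-01 (Thursday) is already a business day.
So the filing is due 2036-05-01.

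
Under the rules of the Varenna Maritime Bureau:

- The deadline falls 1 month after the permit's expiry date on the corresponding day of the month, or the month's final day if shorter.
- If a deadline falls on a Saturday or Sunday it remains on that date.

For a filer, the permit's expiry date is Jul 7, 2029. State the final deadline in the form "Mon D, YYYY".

Moving 1 month forward from Jul 7, 2029 on the corresponding day gives Aug 7, 2029.
No adjustment is made for weekends or holidays, so Aug 7, 2029 stands.
The final due date is Aug 7, 2029.

Aug 7, 2029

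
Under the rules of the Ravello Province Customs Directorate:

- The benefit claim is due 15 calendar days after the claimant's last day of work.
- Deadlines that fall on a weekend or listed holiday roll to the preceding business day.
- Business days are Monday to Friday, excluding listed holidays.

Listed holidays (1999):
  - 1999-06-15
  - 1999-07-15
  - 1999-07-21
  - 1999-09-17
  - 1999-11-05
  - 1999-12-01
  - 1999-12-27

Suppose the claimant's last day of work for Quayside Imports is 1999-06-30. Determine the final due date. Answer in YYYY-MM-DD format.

Trigger date 1999-06-30 + 15 calendar days = 1999-07-15.
1999-07-15 falls on a listed holiday. Rolling to the preceding business day gives 1999-07-14, a Wednesday.
Deadline: 1999-07-14.

1999-07-14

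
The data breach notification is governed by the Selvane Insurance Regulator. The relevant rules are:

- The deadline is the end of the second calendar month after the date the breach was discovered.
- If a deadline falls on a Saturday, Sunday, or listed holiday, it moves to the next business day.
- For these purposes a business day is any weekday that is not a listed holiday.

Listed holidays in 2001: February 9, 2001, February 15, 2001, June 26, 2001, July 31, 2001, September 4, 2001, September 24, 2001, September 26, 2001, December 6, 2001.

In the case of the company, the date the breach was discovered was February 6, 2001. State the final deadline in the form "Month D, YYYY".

April 30, 2001

2 months after February 6, 2001 is April 2001; that month ends on April 30, 2001.
Since April 30, 2001 is a Monday and not a holiday, the date is unchanged.
The final due date is April 30, 2001.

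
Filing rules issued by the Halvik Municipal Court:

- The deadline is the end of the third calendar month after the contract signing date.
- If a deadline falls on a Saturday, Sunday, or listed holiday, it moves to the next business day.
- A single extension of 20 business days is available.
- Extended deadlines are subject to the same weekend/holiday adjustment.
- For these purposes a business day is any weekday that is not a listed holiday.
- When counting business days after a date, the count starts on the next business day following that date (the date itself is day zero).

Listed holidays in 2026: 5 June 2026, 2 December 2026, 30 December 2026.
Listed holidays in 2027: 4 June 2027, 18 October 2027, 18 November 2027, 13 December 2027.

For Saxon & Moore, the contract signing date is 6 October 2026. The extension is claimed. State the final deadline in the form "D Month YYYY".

1 March 2027

The third month after 6 October 2026 is January 2027, whose last day is 31 January 2027.
Because 31 January 2027 is a Sunday, the deadline becomes 1 February 2027 (Monday).
The 20-business-day extension runs from 1 February 2027 to 1 March 2027.
1 March 2027 falls on a Monday, which is a business day, so no adjustment is needed.
So the filing is due 1 March 2027.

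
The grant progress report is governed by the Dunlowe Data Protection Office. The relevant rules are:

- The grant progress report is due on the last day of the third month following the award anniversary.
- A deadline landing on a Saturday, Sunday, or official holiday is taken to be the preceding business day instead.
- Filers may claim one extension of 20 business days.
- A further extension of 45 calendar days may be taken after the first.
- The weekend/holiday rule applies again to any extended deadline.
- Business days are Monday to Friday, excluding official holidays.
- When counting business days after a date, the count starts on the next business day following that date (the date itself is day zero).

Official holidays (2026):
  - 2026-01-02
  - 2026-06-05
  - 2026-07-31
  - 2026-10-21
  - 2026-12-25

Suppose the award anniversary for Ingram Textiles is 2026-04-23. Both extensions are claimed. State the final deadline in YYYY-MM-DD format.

3 months after 2026-04-23 is July 2026; that month ends on 2026-07-31.
2026-07-31 is a listed holiday, so it moves to the preceding business day, 2026-07-30 (Thursday).
Applying the 20-business-day extension: 20 business days after 2026-07-30 is 2026-08-28.
Since 2026-08-28 is a Friday and not a holiday, the date is unchanged.
Applying the 45-calendar-day extension: 2026-08-28 + 45 days = 2026-10-12.
Since 2026-10-12 is a Monday and not a holiday, the date is unchanged.
Deadline: 2026-10-12.

2026-10-12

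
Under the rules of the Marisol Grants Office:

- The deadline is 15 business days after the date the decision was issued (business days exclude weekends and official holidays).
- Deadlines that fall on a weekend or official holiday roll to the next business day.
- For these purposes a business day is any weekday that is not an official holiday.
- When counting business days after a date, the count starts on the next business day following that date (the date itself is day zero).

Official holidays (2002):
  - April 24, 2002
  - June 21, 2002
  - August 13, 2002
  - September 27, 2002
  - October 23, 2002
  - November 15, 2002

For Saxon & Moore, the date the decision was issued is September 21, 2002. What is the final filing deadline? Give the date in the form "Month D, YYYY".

October 14, 2002

15 business days after September 21, 2002, excluding weekends and holidays, is October 14, 2002.
Since October 14, 2002 is a Monday and not a holiday, the date is unchanged.
So the filing is due October 14, 2002.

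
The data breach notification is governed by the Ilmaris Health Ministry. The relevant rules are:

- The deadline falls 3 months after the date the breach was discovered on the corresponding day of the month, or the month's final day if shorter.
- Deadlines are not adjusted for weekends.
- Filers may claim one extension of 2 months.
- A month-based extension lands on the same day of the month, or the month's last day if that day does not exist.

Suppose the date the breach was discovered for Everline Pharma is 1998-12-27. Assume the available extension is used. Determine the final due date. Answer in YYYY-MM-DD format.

Moving 3 months forward from 1998-12-27 on the corresponding day gives 1999-03-27.
1999-03-27 falls on a Saturday. The rules make no weekend/holiday allowance, so it remains 1999-03-27.
Applying the 2 months extension: 2 months after 1999-03-27 is 1999-05-27.
No adjustment is made for weekends or holidays, so 1999-05-27 stands.
Deadline: 1999-05-27.

1999-05-27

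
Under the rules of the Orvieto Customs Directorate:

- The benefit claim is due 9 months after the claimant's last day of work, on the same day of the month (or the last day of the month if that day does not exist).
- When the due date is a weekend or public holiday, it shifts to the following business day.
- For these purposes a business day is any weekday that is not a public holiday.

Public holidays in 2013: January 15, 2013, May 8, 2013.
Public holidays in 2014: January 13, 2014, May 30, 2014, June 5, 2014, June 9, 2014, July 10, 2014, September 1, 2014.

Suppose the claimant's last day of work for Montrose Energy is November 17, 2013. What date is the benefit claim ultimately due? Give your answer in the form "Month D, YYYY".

9 months from November 17, 2013 is August 17, 2014.
August 17, 2014 is a Sunday; the next business day is August 18, 2014 (Monday).
Deadline: August 18, 2014.

August 18, 2014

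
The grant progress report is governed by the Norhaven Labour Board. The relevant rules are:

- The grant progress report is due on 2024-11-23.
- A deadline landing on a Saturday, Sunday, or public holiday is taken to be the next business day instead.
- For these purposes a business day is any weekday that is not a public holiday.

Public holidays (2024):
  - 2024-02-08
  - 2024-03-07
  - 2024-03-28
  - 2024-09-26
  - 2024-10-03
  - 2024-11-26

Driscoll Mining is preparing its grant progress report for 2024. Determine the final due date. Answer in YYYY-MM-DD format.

The statutory due date is 2024-11-23.
Because 2024-11-23 is a Saturday, the deadline becomes 2024-11-25 (Monday).
Deadline: 2024-11-25.

2024-11-25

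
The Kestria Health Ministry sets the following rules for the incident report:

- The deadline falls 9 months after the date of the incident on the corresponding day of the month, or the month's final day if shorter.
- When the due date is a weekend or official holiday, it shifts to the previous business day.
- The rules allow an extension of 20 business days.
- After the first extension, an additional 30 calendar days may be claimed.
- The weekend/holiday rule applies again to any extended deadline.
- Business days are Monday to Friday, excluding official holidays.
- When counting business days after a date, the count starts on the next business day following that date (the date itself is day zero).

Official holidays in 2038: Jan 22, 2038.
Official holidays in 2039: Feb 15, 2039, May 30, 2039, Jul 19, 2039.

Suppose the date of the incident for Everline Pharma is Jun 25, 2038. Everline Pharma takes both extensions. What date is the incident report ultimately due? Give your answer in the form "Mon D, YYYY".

May 20, 2039

9 months from Jun 25, 2038 is Mar 25, 2039.
Mar 25, 2039 is a Friday and not a listed holiday, so it stands.
Applying the 20-business-day extension: 20 business days after Mar 25, 2039 is Apr 22, 2039.
Apr 22, 2039 (Friday) is already a business day.
Add the 30 calendar-day extension to Apr 22, 2039: May 22, 2039.
May 22, 2039 falls on a Sunday. Rolling to the preceding business day gives May 20, 2039, a Friday.
Final deadline: May 20, 2039.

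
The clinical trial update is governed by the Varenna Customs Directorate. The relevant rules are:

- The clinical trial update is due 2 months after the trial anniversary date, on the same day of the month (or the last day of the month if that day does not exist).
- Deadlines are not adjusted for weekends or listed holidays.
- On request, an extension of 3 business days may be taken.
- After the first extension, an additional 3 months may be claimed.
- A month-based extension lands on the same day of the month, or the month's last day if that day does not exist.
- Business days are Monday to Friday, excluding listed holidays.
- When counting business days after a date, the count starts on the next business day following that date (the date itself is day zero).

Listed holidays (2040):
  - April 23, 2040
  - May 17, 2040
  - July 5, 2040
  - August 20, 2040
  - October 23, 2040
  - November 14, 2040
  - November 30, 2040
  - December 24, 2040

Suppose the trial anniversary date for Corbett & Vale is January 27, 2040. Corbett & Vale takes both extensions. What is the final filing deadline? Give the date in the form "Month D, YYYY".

June 30, 2040

2 months after January 27, 2040, on the same day of the month, is March 27, 2040.
No adjustment is made for weekends or holidays, so March 27, 2040 stands.
Applying the 3-business-day extension: 3 business days after March 27, 2040 is March 30, 2040.
No adjustment is made for weekends or holidays, so March 30, 2040 stands.
Applying the 3 months extension: 3 months after March 30, 2040 is June 30, 2040.
No adjustment is made for weekends or holidays, so June 30, 2040 stands.
Deadline: June 30, 2040.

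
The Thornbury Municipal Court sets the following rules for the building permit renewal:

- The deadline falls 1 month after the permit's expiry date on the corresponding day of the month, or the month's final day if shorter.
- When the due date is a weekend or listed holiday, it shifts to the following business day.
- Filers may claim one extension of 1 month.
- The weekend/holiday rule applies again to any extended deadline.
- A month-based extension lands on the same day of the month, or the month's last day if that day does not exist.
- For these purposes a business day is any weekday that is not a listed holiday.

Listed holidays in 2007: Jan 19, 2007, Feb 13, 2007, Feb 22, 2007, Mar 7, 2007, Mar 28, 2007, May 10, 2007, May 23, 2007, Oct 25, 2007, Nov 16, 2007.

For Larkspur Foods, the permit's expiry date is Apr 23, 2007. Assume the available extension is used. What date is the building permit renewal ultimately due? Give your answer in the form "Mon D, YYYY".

Jun 25, 2007

1 month after Apr 23, 2007, on the same day of the month, is May 23, 2007.
May 23, 2007 falls on a listed holiday. Rolling to the next business day gives May 24, 2007, a Thursday.
Applying the 1 month extension: 1 month after May 24, 2007 is Jun 24, 2007.
Because Jun 24, 2007 is a Sunday, the deadline becomes Jun 25, 2007 (Monday).
So the filing is due Jun 25, 2007.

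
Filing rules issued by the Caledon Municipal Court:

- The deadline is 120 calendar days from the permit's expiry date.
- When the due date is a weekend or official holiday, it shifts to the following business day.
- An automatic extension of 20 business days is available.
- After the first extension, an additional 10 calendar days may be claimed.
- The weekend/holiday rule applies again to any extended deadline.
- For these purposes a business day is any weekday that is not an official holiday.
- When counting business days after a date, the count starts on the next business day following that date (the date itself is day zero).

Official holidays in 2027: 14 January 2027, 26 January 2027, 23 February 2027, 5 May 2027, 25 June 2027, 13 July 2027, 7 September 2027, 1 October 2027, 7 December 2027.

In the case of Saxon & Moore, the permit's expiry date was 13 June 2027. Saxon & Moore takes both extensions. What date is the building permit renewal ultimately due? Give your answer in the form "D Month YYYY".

Trigger date 13 June 2027 + 120 calendar days = 11 October 2027.
Since 11 October 2027 is a Monday and not a holiday, the date is unchanged.
Applying the 20-business-day extension: 20 business days after 11 October 2027 is 8 November 2027.
8 November 2027 (Monday) is already a business day.
The 10-calendar-day extension moves the deadline from 8 November 2027 to 18 November 2027.
Since 18 November 2027 is a Thursday and not a holiday, the date is unchanged.
Deadline: 18 November 2027.

18 November 2027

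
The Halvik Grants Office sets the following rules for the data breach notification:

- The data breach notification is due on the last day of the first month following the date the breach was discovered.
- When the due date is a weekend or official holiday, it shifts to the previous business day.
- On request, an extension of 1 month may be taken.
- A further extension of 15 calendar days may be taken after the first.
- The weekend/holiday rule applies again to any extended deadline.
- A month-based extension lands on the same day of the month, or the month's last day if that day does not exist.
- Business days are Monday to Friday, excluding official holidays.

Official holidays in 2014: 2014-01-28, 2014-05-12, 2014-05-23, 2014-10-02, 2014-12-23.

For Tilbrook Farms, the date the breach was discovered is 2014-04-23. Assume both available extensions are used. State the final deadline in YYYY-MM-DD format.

2014-07-15

1 month after 2014-04-23 is May 2014; that month ends on 2014-05-31.
Because 2014-05-31 is a Saturday, the deadline becomes 2014-05-30 (Friday).
Add 1 month to 2014-05-30: 2014-06-30.
2014-06-30 is a Monday and not a listed holiday, so it stands.
Add the 15 calendar-day extension to 2014-06-30: 2014-07-15.
Since 2014-07-15 is a Tuesday and not a holiday, the date is unchanged.
The final due date is 2014-07-15.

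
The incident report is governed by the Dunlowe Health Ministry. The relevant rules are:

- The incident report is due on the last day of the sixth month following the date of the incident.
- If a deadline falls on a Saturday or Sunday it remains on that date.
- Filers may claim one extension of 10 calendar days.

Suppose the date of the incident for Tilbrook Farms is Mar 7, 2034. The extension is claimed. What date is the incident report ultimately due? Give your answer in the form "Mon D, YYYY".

6 months after Mar 7, 2034 falls in September 2034; the last day of that month is Sep 30, 2034.
Sep 30, 2034 is a Saturday; no weekend or holiday adjustment applies.
The 10-calendar-day extension moves the deadline from Sep 30, 2034 to Oct 10, 2034.
No adjustment is made for weekends or holidays, so Oct 10, 2034 stands.
The final due date is Oct 10, 2034.

Oct 10, 2034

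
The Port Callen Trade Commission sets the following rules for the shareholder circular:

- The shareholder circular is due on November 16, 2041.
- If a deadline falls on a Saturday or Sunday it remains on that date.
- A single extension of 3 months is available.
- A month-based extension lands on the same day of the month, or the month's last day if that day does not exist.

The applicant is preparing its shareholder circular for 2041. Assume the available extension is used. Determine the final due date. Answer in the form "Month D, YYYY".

The stated deadline is November 16, 2041.
November 16, 2041 falls on a Saturday. The rules make no weekend/holiday allowance, so it remains November 16, 2041.
Add 3 months to November 16, 2041: February 16, 2042.
No adjustment is made for weekends or holidays, so February 16, 2042 stands.
So the filing is due February 16, 2042.

February 16, 2042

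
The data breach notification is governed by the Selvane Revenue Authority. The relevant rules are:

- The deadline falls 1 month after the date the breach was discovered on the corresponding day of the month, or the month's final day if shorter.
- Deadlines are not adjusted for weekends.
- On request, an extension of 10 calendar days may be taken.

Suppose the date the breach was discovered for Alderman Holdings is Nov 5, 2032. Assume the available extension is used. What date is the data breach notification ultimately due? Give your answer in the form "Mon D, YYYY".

Dec 15, 2032

Moving 1 month forward from Nov 5, 2032 on the corresponding day gives Dec 5, 2032.
No adjustment is made for weekends or holidays, so Dec 5, 2032 stands.
Applying the 10-calendar-day extension: Dec 5, 2032 + 10 days = Dec 15, 2032.
No adjustment is made for weekends or holidays, so Dec 15, 2032 stands.
Deadline: Dec 15, 2032.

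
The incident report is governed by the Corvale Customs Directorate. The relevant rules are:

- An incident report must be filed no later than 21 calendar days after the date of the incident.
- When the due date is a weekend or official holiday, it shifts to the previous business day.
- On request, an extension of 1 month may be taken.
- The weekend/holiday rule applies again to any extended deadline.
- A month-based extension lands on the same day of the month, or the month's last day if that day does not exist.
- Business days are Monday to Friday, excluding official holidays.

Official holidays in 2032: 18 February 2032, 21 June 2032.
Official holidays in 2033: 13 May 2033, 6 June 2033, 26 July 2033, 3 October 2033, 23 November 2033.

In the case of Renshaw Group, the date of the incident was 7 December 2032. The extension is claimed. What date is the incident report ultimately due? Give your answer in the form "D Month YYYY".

28 January 2033

From 7 December 2032, 21 calendar days later is 28 December 2032.
Since 28 December 2032 is a Tuesday and not a holiday, the date is unchanged.
Applying the 1 month extension: 1 month after 28 December 2032 is 28 January 2033.
Since 28 January 2033 is a Friday and not a holiday, the date is unchanged.
So the filing is due 28 January 2033.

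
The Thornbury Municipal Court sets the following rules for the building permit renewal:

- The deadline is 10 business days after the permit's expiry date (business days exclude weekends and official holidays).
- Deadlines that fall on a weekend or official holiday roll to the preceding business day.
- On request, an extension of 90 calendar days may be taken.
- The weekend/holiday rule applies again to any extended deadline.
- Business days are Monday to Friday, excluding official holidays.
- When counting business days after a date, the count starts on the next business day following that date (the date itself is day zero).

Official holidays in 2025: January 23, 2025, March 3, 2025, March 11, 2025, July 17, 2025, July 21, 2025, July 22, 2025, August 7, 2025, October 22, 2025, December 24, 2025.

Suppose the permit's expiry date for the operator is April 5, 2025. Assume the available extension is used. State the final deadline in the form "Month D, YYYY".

Starting the day after April 5, 2025 and counting 10 business days lands on April 18, 2025.
April 18, 2025 falls on a Friday, which is a business day, so no adjustment is needed.
Add the 90 calendar-day extension to April 18, 2025: July 17, 2025.
July 17, 2025 is a listed holiday; the preceding business day is July 16, 2025 (Wednesday).
So the filing is due July 16, 2025.

July 16, 2025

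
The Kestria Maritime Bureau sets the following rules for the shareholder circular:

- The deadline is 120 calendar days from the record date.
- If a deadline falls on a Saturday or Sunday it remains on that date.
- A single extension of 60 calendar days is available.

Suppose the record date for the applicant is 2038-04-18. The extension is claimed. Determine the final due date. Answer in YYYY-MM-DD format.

2038-10-15

From 2038-04-18, 120 calendar days later is 2038-08-16.
2038-08-16 is a Monday; no weekend or holiday adjustment applies.
Add the 60 calendar-day extension to 2038-08-16: 2038-10-15.
2038-10-15 falls on a Friday. The rules make no weekend/holiday allowance, so it remains 2038-10-15.
So the filing is due 2038-10-15.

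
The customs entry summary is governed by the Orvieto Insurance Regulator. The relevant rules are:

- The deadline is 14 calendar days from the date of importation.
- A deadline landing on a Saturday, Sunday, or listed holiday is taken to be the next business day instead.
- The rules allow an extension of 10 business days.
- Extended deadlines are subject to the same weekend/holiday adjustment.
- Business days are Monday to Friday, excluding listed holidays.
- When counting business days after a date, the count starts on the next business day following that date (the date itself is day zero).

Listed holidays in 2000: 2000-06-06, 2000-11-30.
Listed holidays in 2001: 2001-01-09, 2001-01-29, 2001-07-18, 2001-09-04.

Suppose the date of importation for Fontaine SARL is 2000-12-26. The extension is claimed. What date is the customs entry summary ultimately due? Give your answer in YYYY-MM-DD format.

2001-01-24

Adding 14 calendar days to 2000-12-26 gives 2001-01-09.
2001-01-09 is a listed holiday; the next business day is 2001-01-10 (Wednesday).
Applying the 10-business-day extension: 10 business days after 2001-01-10 is 2001-01-24.
2001-01-24 (Wednesday) is already a business day.
So the filing is due 2001-01-24.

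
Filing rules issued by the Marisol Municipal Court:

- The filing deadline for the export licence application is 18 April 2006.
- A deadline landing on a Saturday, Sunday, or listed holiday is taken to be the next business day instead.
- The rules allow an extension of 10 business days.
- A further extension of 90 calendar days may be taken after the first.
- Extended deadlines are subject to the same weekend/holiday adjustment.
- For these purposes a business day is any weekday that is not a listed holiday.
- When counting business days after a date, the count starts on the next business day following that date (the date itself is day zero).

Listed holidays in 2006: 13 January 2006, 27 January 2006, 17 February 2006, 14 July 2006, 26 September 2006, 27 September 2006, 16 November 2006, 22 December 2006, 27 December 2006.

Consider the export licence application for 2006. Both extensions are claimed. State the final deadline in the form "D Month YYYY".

The statutory due date is 18 April 2006.
Since 18 April 2006 is a Tuesday and not a holiday, the date is unchanged.
Counting 10 further business days from 18 April 2006 reaches 2 May 2006.
2 May 2006 is a Tuesday and not a listed holiday, so it stands.
The 90-calendar-day extension moves the deadline from 2 May 2006 to 31 July 2006.
31 July 2006 is a Monday and not a listed holiday, so it stands.
So the filing is due 31 July 2006.

31 July 2006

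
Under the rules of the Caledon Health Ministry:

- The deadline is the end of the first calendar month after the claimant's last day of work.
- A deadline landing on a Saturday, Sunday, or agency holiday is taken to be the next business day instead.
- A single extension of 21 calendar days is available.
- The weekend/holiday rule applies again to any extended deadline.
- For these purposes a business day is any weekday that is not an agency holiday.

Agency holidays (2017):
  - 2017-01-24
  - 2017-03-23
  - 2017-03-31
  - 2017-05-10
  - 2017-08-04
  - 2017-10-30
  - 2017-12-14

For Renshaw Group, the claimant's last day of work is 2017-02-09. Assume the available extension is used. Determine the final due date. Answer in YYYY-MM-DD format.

2017-04-24

1 month after 2017-02-09 falls in March 2017; the last day of that month is 2017-03-31.
2017-03-31 is a listed holiday, so it moves to the next business day, 2017-04-03 (Monday).
Applying the 21-calendar-day extension: 2017-04-03 + 21 days = 2017-04-24.
2017-04-24 is a Monday and not a listed holiday, so it stands.
Deadline: 2017-04-24.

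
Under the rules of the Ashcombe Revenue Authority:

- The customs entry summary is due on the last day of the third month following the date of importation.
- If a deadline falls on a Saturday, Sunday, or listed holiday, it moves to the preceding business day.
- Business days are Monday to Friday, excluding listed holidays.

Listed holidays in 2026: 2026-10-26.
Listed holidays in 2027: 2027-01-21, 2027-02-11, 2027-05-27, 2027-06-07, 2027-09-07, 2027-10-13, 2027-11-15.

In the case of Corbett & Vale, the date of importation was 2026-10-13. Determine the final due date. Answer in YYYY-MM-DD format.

3 months after 2026-10-13 is January 2027; that month ends on 2027-01-31.
2027-01-31 falls on a Sunday. Rolling to the preceding business day gives 2027-01-29, a Friday.
So the filing is due 2027-01-29.

2027-01-29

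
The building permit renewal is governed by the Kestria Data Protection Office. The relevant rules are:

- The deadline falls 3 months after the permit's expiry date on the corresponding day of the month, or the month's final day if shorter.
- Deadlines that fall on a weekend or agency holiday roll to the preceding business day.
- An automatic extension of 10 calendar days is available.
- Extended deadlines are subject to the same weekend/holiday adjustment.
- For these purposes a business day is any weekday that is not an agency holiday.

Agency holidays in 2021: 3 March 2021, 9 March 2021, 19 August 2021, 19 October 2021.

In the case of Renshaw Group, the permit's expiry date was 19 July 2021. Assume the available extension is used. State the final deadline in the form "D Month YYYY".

28 October 2021

Moving 3 months forward from 19 July 2021 on the corresponding day gives 19 October 2021.
19 October 2021 is a listed holiday; the preceding business day is 18 October 2021 (Monday).
With the 10-day extension, 18 October 2021 becomes 28 October 2021.
28 October 2021 falls on a Thursday, which is a business day, so no adjustment is needed.
Deadline: 28 October 2021.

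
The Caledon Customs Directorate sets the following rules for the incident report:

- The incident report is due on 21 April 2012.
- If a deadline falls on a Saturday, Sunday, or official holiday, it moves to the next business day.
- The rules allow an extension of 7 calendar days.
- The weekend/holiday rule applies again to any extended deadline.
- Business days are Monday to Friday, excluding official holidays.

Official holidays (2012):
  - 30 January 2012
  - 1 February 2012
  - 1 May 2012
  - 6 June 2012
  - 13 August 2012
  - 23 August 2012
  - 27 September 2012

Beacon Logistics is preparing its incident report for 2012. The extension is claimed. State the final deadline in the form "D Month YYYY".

The statutory due date is 21 April 2012.
Because 21 April 2012 is a Saturday, the deadline becomes 23 April 2012 (Monday).
Add the 7 calendar-day extension to 23 April 2012: 30 April 2012.
30 April 2012 (Monday) is already a business day.
So the filing is due 30 April 2012.

30 April 2012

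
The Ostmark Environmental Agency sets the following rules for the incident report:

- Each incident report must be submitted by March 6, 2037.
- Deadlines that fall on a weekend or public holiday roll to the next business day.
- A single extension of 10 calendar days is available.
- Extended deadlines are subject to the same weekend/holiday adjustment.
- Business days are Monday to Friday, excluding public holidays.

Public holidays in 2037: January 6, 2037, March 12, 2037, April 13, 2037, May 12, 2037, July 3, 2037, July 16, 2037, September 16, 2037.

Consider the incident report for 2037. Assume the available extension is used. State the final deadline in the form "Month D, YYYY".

March 16, 2037

The statutory due date is March 6, 2037.
March 6, 2037 (Friday) is already a business day.
With the 10-day extension, March 6, 2037 becomes March 16, 2037.
March 16, 2037 (Monday) is already a business day.
Deadline: March 16, 2037.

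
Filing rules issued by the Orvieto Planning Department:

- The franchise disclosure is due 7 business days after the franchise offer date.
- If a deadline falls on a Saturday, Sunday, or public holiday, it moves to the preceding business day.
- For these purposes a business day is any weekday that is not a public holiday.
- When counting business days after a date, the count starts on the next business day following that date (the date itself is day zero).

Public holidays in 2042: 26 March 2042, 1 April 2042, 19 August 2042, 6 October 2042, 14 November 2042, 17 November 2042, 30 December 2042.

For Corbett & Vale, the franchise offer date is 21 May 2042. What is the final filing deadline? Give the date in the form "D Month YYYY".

7 business days after 21 May 2042, excluding weekends and holidays, is 30 May 2042.
30 May 2042 (Friday) is already a business day.
So the filing is due 30 May 2042.

30 May 2042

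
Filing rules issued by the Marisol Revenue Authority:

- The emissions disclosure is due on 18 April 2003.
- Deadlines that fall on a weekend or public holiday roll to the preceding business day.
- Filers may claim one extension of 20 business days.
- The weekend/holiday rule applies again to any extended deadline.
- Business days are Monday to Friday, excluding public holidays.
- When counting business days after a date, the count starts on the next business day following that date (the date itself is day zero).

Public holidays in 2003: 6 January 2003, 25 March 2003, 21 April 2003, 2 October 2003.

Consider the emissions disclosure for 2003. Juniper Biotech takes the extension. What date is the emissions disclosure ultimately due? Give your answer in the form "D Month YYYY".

The stated deadline is 18 April 2003.
18 April 2003 (Friday) is already a business day.
The 20-business-day extension runs from 18 April 2003 to 19 May 2003.
Since 19 May 2003 is a Monday and not a holiday, the date is unchanged.
Final deadline: 19 May 2003.

19 May 2003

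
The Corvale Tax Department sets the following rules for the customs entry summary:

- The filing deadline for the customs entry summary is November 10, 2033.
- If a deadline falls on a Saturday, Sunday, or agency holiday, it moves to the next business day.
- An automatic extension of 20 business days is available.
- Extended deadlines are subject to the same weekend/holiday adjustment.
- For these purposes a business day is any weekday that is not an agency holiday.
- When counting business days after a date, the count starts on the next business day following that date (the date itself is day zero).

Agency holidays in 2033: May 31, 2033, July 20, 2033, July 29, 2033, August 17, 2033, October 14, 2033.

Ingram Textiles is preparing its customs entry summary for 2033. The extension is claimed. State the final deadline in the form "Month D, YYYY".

December 8, 2033

Start from the fixed due date, November 10, 2033.
November 10, 2033 (Thursday) is already a business day.
Applying the 20-business-day extension: 20 business days after November 10, 2033 is December 8, 2033.
December 8, 2033 is a Thursday and not a listed holiday, so it stands.
Final deadline: December 8, 2033.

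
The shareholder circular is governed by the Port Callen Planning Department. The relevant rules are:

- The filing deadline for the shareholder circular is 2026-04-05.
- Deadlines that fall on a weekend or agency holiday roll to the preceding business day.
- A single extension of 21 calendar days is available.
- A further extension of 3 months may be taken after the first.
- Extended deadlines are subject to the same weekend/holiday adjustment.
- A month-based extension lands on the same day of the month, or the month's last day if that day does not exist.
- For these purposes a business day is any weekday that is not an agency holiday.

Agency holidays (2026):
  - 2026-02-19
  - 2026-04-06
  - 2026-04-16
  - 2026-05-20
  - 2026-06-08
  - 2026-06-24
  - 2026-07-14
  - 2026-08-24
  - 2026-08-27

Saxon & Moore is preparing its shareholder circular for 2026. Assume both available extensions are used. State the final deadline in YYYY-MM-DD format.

2026-07-24

Start from the fixed due date, 2026-04-05.
2026-04-05 falls on a Sunday. Rolling to the preceding business day gives 2026-04-03, a Friday.
With the 21-day extension, 2026-04-03 becomes 2026-04-24.
Since 2026-04-24 is a Friday and not a holiday, the date is unchanged.
Applying the 3 months extension: 3 months after 2026-04-24 is 2026-07-24.
2026-07-24 (Friday) is already a business day.
Final deadline: 2026-07-24.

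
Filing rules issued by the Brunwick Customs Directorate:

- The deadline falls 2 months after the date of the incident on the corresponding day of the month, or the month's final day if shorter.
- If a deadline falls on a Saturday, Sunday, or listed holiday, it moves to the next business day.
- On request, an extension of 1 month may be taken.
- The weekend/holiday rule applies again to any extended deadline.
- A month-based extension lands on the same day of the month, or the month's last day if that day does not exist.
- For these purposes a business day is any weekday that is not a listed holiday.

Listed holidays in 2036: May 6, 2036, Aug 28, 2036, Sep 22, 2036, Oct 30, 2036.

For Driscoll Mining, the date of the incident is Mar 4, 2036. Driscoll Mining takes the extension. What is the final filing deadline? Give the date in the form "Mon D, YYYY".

2 months after Mar 4, 2036, on the same day of the month, is May 4, 2036.
May 4, 2036 is a Sunday, so it moves to the next business day, May 5, 2036 (Monday).
Add 1 month to May 5, 2036: Jun 5, 2036.
Jun 5, 2036 falls on a Thursday, which is a business day, so no adjustment is needed.
Final deadline: Jun 5, 2036.

Jun 5, 2036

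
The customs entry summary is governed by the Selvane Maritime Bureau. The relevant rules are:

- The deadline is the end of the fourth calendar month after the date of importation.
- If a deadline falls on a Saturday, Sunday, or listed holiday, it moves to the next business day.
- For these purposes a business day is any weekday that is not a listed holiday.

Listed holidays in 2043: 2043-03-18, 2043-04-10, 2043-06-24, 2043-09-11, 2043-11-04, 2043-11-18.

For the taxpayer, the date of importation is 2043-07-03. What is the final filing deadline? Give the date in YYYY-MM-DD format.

2043-11-30

The fourth month after 2043-07-03 is November 2043, whose last day is 2043-11-30.
2043-11-30 is a Monday and not a listed holiday, so it stands.
So the filing is due 2043-11-30.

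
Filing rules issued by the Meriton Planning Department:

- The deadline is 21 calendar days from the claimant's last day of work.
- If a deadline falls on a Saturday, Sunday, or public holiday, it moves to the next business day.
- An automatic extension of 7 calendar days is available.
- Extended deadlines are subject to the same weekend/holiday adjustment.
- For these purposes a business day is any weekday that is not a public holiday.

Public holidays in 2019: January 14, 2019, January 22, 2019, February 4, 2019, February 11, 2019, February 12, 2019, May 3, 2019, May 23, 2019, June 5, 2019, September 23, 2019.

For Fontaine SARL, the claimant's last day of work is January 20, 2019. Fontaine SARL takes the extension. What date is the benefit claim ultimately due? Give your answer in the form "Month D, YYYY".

Adding 21 calendar days to January 20, 2019 gives February 10, 2019.
Because February 10, 2019 is a Sunday, the deadline becomes February 13, 2019 (Wednesday).
The 7-calendar-day extension moves the deadline from February 13, 2019 to February 20, 2019.
Since February 20, 2019 is a Wednesday and not a holiday, the date is unchanged.
So the filing is due February 20, 2019.

February 20, 2019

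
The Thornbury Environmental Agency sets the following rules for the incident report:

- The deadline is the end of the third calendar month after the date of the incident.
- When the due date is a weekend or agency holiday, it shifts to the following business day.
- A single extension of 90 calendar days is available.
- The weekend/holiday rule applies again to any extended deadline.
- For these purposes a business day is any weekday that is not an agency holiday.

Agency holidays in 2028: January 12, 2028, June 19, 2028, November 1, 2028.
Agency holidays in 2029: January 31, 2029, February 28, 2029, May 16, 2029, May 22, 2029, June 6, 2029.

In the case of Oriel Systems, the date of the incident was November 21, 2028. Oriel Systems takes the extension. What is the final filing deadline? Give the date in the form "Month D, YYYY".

May 30, 2029

The third month after November 21, 2028 is February 2029, whose last day is February 28, 2029.
February 28, 2029 is a listed holiday; the next business day is March 1, 2029 (Thursday).
The 90-calendar-day extension moves the deadline from March 1, 2029 to May 30, 2029.
May 30, 2029 falls on a Wednesday, which is a business day, so no adjustment is needed.
The final due date is May 30, 2029.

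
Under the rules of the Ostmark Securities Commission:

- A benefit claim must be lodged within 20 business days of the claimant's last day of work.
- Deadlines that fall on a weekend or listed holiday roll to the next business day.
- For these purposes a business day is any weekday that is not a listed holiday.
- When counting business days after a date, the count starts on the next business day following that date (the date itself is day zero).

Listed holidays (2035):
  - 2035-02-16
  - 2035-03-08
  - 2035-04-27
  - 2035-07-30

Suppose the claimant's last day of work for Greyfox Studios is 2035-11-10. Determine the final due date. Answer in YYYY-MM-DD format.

2035-12-07

Starting the day after 2035-11-10 and counting 20 business days lands on 2035-12-07.
2035-12-07 (Friday) is already a business day.
Final deadline: 2035-12-07.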